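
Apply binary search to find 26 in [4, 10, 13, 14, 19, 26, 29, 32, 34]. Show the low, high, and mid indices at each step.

Binary search for 26 in [4, 10, 13, 14, 19, 26, 29, 32, 34]:

lo=0, hi=8, mid=4, arr[mid]=19 -> 19 < 26, search right half
lo=5, hi=8, mid=6, arr[mid]=29 -> 29 > 26, search left half
lo=5, hi=5, mid=5, arr[mid]=26 -> Found target at index 5!

Binary search finds 26 at index 5 after 3 comparisons. The search repeatedly halves the search space by comparing with the middle element.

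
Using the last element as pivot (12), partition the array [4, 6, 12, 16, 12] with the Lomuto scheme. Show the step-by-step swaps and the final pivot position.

Lomuto partition with pivot = 12:

Initial array: [4, 6, 12, 16, 12]

arr[0]=4 <= 12: swap with position 0, array becomes [4, 6, 12, 16, 12]
arr[1]=6 <= 12: swap with position 1, array becomes [4, 6, 12, 16, 12]
arr[2]=12 <= 12: swap with position 2, array becomes [4, 6, 12, 16, 12]
arr[3]=16 > 12: no swap

Place pivot at position 3: [4, 6, 12, 12, 16]
Pivot position: 3

After partitioning with pivot 12, the array becomes [4, 6, 12, 12, 16]. The pivot is placed at index 3. All elements to the left of the pivot are <= 12, and all elements to the right are > 12.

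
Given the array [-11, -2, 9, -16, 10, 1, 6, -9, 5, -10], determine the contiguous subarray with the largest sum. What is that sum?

Using Kadane's algorithm on [-11, -2, 9, -16, 10, 1, 6, -9, 5, -10]:

Scanning through the array:
Position 1 (value -2): max_ending_here = -2, max_so_far = -2
Position 2 (value 9): max_ending_here = 9, max_so_far = 9
Position 3 (value -16): max_ending_here = -7, max_so_far = 9
Position 4 (value 10): max_ending_here = 10, max_so_far = 10
Position 5 (value 1): max_ending_here = 11, max_so_far = 11
Position 6 (value 6): max_ending_here = 17, max_so_far = 17
Position 7 (value -9): max_ending_here = 8, max_so_far = 17
Position 8 (value 5): max_ending_here = 13, max_so_far = 17
Position 9 (value -10): max_ending_here = 3, max_so_far = 17

Maximum subarray: [10, 1, 6]
Maximum sum: 17

The maximum subarray is [10, 1, 6] with sum 17. This subarray runs from index 4 to index 6.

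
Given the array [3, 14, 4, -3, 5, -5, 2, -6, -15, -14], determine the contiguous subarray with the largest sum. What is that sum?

Using Kadane's algorithm on [3, 14, 4, -3, 5, -5, 2, -6, -15, -14]:

Scanning through the array:
Position 1 (value 14): max_ending_here = 17, max_so_far = 17
Position 2 (value 4): max_ending_here = 21, max_so_far = 21
Position 3 (value -3): max_ending_here = 18, max_so_far = 21
Position 4 (value 5): max_ending_here = 23, max_so_far = 23
Position 5 (value -5): max_ending_here = 18, max_so_far = 23
Position 6 (value 2): max_ending_here = 20, max_so_far = 23
Position 7 (value -6): max_ending_here = 14, max_so_far = 23
Position 8 (value -15): max_ending_here = -1, max_so_far = 23
Position 9 (value -14): max_ending_here = -14, max_so_far = 23

Maximum subarray: [3, 14, 4, -3, 5]
Maximum sum: 23

The maximum subarray is [3, 14, 4, -3, 5] with sum 23. This subarray runs from index 0 to index 4.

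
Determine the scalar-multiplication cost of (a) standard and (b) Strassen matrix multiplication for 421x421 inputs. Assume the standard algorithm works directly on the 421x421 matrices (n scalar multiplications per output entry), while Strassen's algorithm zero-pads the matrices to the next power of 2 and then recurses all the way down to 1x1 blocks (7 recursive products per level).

Matrix multiplication for 421x421 matrices:

Strassen's algorithm requires power-of-2 dimensions. Pad 421x421 to 512x512 (next power of 2).

Standard algorithm: 421^3 = 74618461 multiplications
Strassen's algorithm: 7^(log2(512)) = 7^9 = 40353607 multiplications
Savings: 74618461 - 40353607 = 34264854 multiplications

Standard: 74618461 multiplications (421^3). Strassen: 40353607 multiplications (7^9, after padding to 512x512). Strassen reduces 8 recursive multiplications to 7 at each level.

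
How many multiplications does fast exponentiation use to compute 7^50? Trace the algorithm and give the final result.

Computing 7^50 by squaring (build up from 7^1; each line after the first costs one multiplication):

7^1 = 7
7^2 = (7^1)^2 = 7^2 = 49
7^3 = 7 * 7^2 = 7 * 49 = 343
7^6 = (7^3)^2 = 343^2 = 117649
7^12 = (7^6)^2 = 117649^2 = 13841287201
7^24 = (7^12)^2 = 13841287201^2 = 191581231380566414401
7^25 = 7 * 7^24 = 7 * 191581231380566414401 = 1341068619663964900807
7^50 = (7^25)^2 = 1341068619663964900807^2 = 1798465042647412146620280340569649349251249

Result: 1798465042647412146620280340569649349251249
Multiplications needed: 7 (7 lines after 7^1)

7^50 = 1798465042647412146620280340569649349251249. Using exponentiation by squaring, this requires 7 multiplications. The key idea: if the exponent is even, square the half-power; if odd, multiply by the base once.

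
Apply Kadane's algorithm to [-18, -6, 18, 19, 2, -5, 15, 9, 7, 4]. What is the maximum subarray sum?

Using Kadane's algorithm on [-18, -6, 18, 19, 2, -5, 15, 9, 7, 4]:

Scanning through the array:
Position 1 (value -6): max_ending_here = -6, max_so_far = -6
Position 2 (value 18): max_ending_here = 18, max_so_far = 18
Position 3 (value 19): max_ending_here = 37, max_so_far = 37
Position 4 (value 2): max_ending_here = 39, max_so_far = 39
Position 5 (value -5): max_ending_here = 34, max_so_far = 39
Position 6 (value 15): max_ending_here = 49, max_so_far = 49
Position 7 (value 9): max_ending_here = 58, max_so_far = 58
Position 8 (value 7): max_ending_here = 65, max_so_far = 65
Position 9 (value 4): max_ending_here = 69, max_so_far = 69

Maximum subarray: [18, 19, 2, -5, 15, 9, 7, 4]
Maximum sum: 69

The maximum subarray is [18, 19, 2, -5, 15, 9, 7, 4] with sum 69. This subarray runs from index 2 to index 9.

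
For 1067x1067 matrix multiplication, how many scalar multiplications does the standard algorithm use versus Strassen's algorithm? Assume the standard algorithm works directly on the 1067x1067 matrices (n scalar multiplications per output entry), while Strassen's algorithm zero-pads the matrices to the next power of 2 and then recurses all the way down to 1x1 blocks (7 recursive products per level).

Matrix multiplication for 1067x1067 matrices:

Strassen's algorithm requires power-of-2 dimensions. Pad 1067x1067 to 2048x2048 (next power of 2).

Standard algorithm: 1067^3 = 1214767763 multiplications
Strassen's algorithm: 7^(log2(2048)) = 7^11 = 1977326743 multiplications
Difference: 1214767763 - 1977326743 = -762558980 (Strassen uses MORE here due to padding overhead — for small or just-over-power-of-2 n, padding can outweigh the per-level savings)

Standard: 1214767763 multiplications (1067^3). Strassen: 1977326743 multiplications (7^11, after padding to 2048x2048). Strassen reduces 8 recursive multiplications to 7 at each level.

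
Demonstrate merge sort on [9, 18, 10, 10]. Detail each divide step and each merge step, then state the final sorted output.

Merge sort trace:

Split: [9, 18, 10, 10] -> [9, 18] and [10, 10]
  Split: [9, 18] -> [9] and [18]
  Merge: [9] + [18] -> [9, 18]
  Split: [10, 10] -> [10] and [10]
  Merge: [10] + [10] -> [10, 10]
Merge: [9, 18] + [10, 10] -> [9, 10, 10, 18]

Final sorted array: [9, 10, 10, 18]

The merge sort proceeds by recursively splitting the array and merging sorted halves.
After all merges, the sorted array is [9, 10, 10, 18].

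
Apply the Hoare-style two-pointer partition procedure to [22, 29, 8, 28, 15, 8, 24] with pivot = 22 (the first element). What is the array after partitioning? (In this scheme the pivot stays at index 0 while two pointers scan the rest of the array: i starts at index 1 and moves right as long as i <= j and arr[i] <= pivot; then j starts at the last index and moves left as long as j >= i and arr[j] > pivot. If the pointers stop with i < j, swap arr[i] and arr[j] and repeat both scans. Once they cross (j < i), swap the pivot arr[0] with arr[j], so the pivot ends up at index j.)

Hoare-style two-pointer partition with pivot = 22:

Initial array: [22, 29, 8, 28, 15, 8, 24]

Pointers start at i = 1, j = 6.
i stops at index 1 (arr[1]=29 > 22), j stops at index 5 (arr[5]=8 <= 22): swap arr[1] and arr[5], array becomes [22, 8, 8, 28, 15, 29, 24]
i stops at index 3 (arr[3]=28 > 22), j stops at index 4 (arr[4]=15 <= 22): swap arr[3] and arr[4], array becomes [22, 8, 8, 15, 28, 29, 24]
i ends at 4, j ends at 3: the pointers have crossed (j < i), so scanning stops.

Swap pivot arr[0] with arr[3] to place pivot at position 3: [15, 8, 8, 22, 28, 29, 24]
Pivot position: 3

After partitioning with pivot 22, the array becomes [15, 8, 8, 22, 28, 29, 24]. The pivot is placed at index 3. All elements to the left of the pivot are <= 22, and all elements to the right are > 22.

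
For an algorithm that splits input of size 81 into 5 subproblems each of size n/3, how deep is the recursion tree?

For divide and conquer with division factor 3:

Problem sizes at each level:
Level 0: 81
Level 1: 27
Level 2: 9
Level 3: 3
Level 4: 1

The root is level 0 and the size-1 base case is level 4 (the tree spans levels 0 through 4, i.e. 5 levels counting the root), so the depth is the number of divisions: log_3(81) = 4

The recursion tree depth is log_3(81) = 4. At each level, the problem size is divided by 3, so it takes 4 divisions to reduce to a base case of size 1. The algorithm makes 5 recursive calls at each level.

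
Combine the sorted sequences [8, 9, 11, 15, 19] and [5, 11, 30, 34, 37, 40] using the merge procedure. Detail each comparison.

Merging process:

Compare 8 vs 5: take 5 from right. Merged: [5]
Compare 8 vs 11: take 8 from left. Merged: [5, 8]
Compare 9 vs 11: take 9 from left. Merged: [5, 8, 9]
Compare 11 vs 11: take 11 from left. Merged: [5, 8, 9, 11]
Compare 15 vs 11: take 11 from right. Merged: [5, 8, 9, 11, 11]
Compare 15 vs 30: take 15 from left. Merged: [5, 8, 9, 11, 11, 15]
Compare 19 vs 30: take 19 from left. Merged: [5, 8, 9, 11, 11, 15, 19]
Append remaining from right: [30, 34, 37, 40]. Merged: [5, 8, 9, 11, 11, 15, 19, 30, 34, 37, 40]

Final merged array: [5, 8, 9, 11, 11, 15, 19, 30, 34, 37, 40]
Total comparisons: 7

The merged array is [5, 8, 9, 11, 11, 15, 19, 30, 34, 37, 40], requiring 7 comparisons. The merge step runs in O(n) time where n is the total number of elements.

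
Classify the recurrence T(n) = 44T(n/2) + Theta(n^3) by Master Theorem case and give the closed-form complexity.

Master Theorem for T(n) = 44T(n/2) + O(n^3):

a = 44, b = 2, c = 3
log_b(a) = log_2(44) = 5.4594

Case 1: c = 3 < log_2(44) = 5.4594
T(n) = O(n^(log_2 44))

For T(n) = 44T(n/2) + O(n^3): log_2(44) = 5.4594. This is Case 1 of the Master Theorem (c < log_b(a), work dominated by leaves), giving O(n^(log_2 44)).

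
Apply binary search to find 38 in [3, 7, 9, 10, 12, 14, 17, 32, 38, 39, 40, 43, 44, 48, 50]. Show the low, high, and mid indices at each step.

Binary search for 38 in [3, 7, 9, 10, 12, 14, 17, 32, 38, 39, 40, 43, 44, 48, 50]:

lo=0, hi=14, mid=7, arr[mid]=32 -> 32 < 38, search right half
lo=8, hi=14, mid=11, arr[mid]=43 -> 43 > 38, search left half
lo=8, hi=10, mid=9, arr[mid]=39 -> 39 > 38, search left half
lo=8, hi=8, mid=8, arr[mid]=38 -> Found target at index 8!

Binary search finds 38 at index 8 after 4 comparisons. The search repeatedly halves the search space by comparing with the middle element.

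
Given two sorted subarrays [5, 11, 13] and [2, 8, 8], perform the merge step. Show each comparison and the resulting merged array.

Merging process:

Compare 5 vs 2: take 2 from right. Merged: [2]
Compare 5 vs 8: take 5 from left. Merged: [2, 5]
Compare 11 vs 8: take 8 from right. Merged: [2, 5, 8]
Compare 11 vs 8: take 8 from right. Merged: [2, 5, 8, 8]
Append remaining from left: [11, 13]. Merged: [2, 5, 8, 8, 11, 13]

Final merged array: [2, 5, 8, 8, 11, 13]
Total comparisons: 4

The merged array is [2, 5, 8, 8, 11, 13], requiring 4 comparisons. The merge step runs in O(n) time where n is the total number of elements.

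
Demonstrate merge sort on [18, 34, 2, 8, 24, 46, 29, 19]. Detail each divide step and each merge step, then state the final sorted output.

Merge sort trace:

Split: [18, 34, 2, 8, 24, 46, 29, 19] -> [18, 34, 2, 8] and [24, 46, 29, 19]
  Split: [18, 34, 2, 8] -> [18, 34] and [2, 8]
    Split: [18, 34] -> [18] and [34]
    Merge: [18] + [34] -> [18, 34]
    Split: [2, 8] -> [2] and [8]
    Merge: [2] + [8] -> [2, 8]
  Merge: [18, 34] + [2, 8] -> [2, 8, 18, 34]
  Split: [24, 46, 29, 19] -> [24, 46] and [29, 19]
    Split: [24, 46] -> [24] and [46]
    Merge: [24] + [46] -> [24, 46]
    Split: [29, 19] -> [29] and [19]
    Merge: [29] + [19] -> [19, 29]
  Merge: [24, 46] + [19, 29] -> [19, 24, 29, 46]
Merge: [2, 8, 18, 34] + [19, 24, 29, 46] -> [2, 8, 18, 19, 24, 29, 34, 46]

Final sorted array: [2, 8, 18, 19, 24, 29, 34, 46]

The merge sort proceeds by recursively splitting the array and merging sorted halves.
After all merges, the sorted array is [2, 8, 18, 19, 24, 29, 34, 46].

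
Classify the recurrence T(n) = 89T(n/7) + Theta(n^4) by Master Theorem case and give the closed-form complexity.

Master Theorem for T(n) = 89T(n/7) + O(n^4):

a = 89, b = 7, c = 4
log_b(a) = log_7(89) = 2.3067

Case 3: c = 4 > log_7(89) = 2.3067
T(n) = O(n^4) = O(n^4)

For T(n) = 89T(n/7) + O(n^4): log_7(89) = 2.3067. This is Case 3 of the Master Theorem (c > log_b(a), work dominated by root), giving O(n^4).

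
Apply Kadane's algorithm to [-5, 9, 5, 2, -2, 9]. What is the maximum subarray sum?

Using Kadane's algorithm on [-5, 9, 5, 2, -2, 9]:

Scanning through the array:
Position 1 (value 9): max_ending_here = 9, max_so_far = 9
Position 2 (value 5): max_ending_here = 14, max_so_far = 14
Position 3 (value 2): max_ending_here = 16, max_so_far = 16
Position 4 (value -2): max_ending_here = 14, max_so_far = 16
Position 5 (value 9): max_ending_here = 23, max_so_far = 23

Maximum subarray: [9, 5, 2, -2, 9]
Maximum sum: 23

The maximum subarray is [9, 5, 2, -2, 9] with sum 23. This subarray runs from index 1 to index 5.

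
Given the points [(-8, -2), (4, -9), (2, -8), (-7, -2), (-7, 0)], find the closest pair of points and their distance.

Computing all pairwise distances among 5 points:

d((-8, -2), (4, -9)) = 13.8924
d((-8, -2), (2, -8)) = 11.6619
d((-8, -2), (-7, -2)) = 1.0 <-- minimum
d((-8, -2), (-7, 0)) = 2.2361
d((4, -9), (2, -8)) = 2.2361
d((4, -9), (-7, -2)) = 13.0384
d((4, -9), (-7, 0)) = 14.2127
d((2, -8), (-7, -2)) = 10.8167
d((2, -8), (-7, 0)) = 12.0416
d((-7, -2), (-7, 0)) = 2.0

Closest pair: (-8, -2) and (-7, -2) with distance 1.0

The closest pair is (-8, -2) and (-7, -2) with Euclidean distance 1.0. For 5 points, brute-force pairwise comparison is shown above. For large n, the divide-and-conquer algorithm (sort by x, recurse on halves, check the dividing strip) achieves O(n log n).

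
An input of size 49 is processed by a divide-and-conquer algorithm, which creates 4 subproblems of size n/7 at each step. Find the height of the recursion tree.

For divide and conquer with division factor 7:

Problem sizes at each level:
Level 0: 49
Level 1: 7
Level 2: 1

The root is level 0 and the size-1 base case is level 2 (the tree spans levels 0 through 2, i.e. 3 levels counting the root), so the depth is the number of divisions: log_7(49) = 2

The recursion tree depth is log_7(49) = 2. At each level, the problem size is divided by 7, so it takes 2 divisions to reduce to a base case of size 1. The algorithm makes 4 recursive calls at each level.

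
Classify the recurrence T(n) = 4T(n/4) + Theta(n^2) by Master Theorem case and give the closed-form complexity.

Master Theorem for T(n) = 4T(n/4) + O(n^2):

a = 4, b = 4, c = 2
log_b(a) = log_4(4) = 1.0000

Case 3: c = 2 > log_4(4) = 1.0000
T(n) = O(n^2) = O(n^2)

For T(n) = 4T(n/4) + O(n^2): log_4(4) = 1.0000. This is Case 3 of the Master Theorem (c > log_b(a), work dominated by root), giving O(n^2).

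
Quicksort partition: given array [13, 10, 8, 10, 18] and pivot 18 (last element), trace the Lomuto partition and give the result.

Lomuto partition with pivot = 18:

Initial array: [13, 10, 8, 10, 18]

arr[0]=13 <= 18: swap with position 0, array becomes [13, 10, 8, 10, 18]
arr[1]=10 <= 18: swap with position 1, array becomes [13, 10, 8, 10, 18]
arr[2]=8 <= 18: swap with position 2, array becomes [13, 10, 8, 10, 18]
arr[3]=10 <= 18: swap with position 3, array becomes [13, 10, 8, 10, 18]

Place pivot at position 4: [13, 10, 8, 10, 18]
Pivot position: 4

After partitioning with pivot 18, the array becomes [13, 10, 8, 10, 18]. The pivot is placed at index 4. All elements to the left of the pivot are <= 18, and all elements to the right are > 18.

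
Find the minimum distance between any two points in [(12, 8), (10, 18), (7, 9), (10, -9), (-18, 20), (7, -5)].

Computing all pairwise distances among 6 points:

d((12, 8), (10, 18)) = 10.198
d((12, 8), (7, 9)) = 5.099
d((12, 8), (10, -9)) = 17.1172
d((12, 8), (-18, 20)) = 32.311
d((12, 8), (7, -5)) = 13.9284
d((10, 18), (7, 9)) = 9.4868
d((10, 18), (10, -9)) = 27.0
d((10, 18), (-18, 20)) = 28.0713
d((10, 18), (7, -5)) = 23.1948
d((7, 9), (10, -9)) = 18.2483
d((7, 9), (-18, 20)) = 27.313
d((7, 9), (7, -5)) = 14.0
d((10, -9), (-18, 20)) = 40.3113
d((10, -9), (7, -5)) = 5.0 <-- minimum
d((-18, 20), (7, -5)) = 35.3553

Closest pair: (10, -9) and (7, -5) with distance 5.0

The closest pair is (10, -9) and (7, -5) with Euclidean distance 5.0. For 6 points, brute-force pairwise comparison is shown above. For large n, the divide-and-conquer algorithm (sort by x, recurse on halves, check the dividing strip) achieves O(n log n).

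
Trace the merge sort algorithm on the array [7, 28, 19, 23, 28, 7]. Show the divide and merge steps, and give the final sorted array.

Merge sort trace:

Split: [7, 28, 19, 23, 28, 7] -> [7, 28, 19] and [23, 28, 7]
  Split: [7, 28, 19] -> [7] and [28, 19]
    Split: [28, 19] -> [28] and [19]
    Merge: [28] + [19] -> [19, 28]
  Merge: [7] + [19, 28] -> [7, 19, 28]
  Split: [23, 28, 7] -> [23] and [28, 7]
    Split: [28, 7] -> [28] and [7]
    Merge: [28] + [7] -> [7, 28]
  Merge: [23] + [7, 28] -> [7, 23, 28]
Merge: [7, 19, 28] + [7, 23, 28] -> [7, 7, 19, 23, 28, 28]

Final sorted array: [7, 7, 19, 23, 28, 28]

The merge sort proceeds by recursively splitting the array and merging sorted halves.
After all merges, the sorted array is [7, 7, 19, 23, 28, 28].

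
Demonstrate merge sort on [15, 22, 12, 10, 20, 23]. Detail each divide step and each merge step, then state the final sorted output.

Merge sort trace:

Split: [15, 22, 12, 10, 20, 23] -> [15, 22, 12] and [10, 20, 23]
  Split: [15, 22, 12] -> [15] and [22, 12]
    Split: [22, 12] -> [22] and [12]
    Merge: [22] + [12] -> [12, 22]
  Merge: [15] + [12, 22] -> [12, 15, 22]
  Split: [10, 20, 23] -> [10] and [20, 23]
    Split: [20, 23] -> [20] and [23]
    Merge: [20] + [23] -> [20, 23]
  Merge: [10] + [20, 23] -> [10, 20, 23]
Merge: [12, 15, 22] + [10, 20, 23] -> [10, 12, 15, 20, 22, 23]

Final sorted array: [10, 12, 15, 20, 22, 23]

The merge sort proceeds by recursively splitting the array and merging sorted halves.
After all merges, the sorted array is [10, 12, 15, 20, 22, 23].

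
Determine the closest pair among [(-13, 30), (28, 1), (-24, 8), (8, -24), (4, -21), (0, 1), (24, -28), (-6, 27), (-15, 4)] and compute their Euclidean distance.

Computing all pairwise distances among 9 points:

d((-13, 30), (28, 1)) = 50.2195
d((-13, 30), (-24, 8)) = 24.5967
d((-13, 30), (8, -24)) = 57.9396
d((-13, 30), (4, -21)) = 53.7587
d((-13, 30), (0, 1)) = 31.7805
d((-13, 30), (24, -28)) = 68.7968
d((-13, 30), (-6, 27)) = 7.6158
d((-13, 30), (-15, 4)) = 26.0768
d((28, 1), (-24, 8)) = 52.469
d((28, 1), (8, -24)) = 32.0156
d((28, 1), (4, -21)) = 32.5576
d((28, 1), (0, 1)) = 28.0
d((28, 1), (24, -28)) = 29.2746
d((28, 1), (-6, 27)) = 42.8019
d((28, 1), (-15, 4)) = 43.1045
d((-24, 8), (8, -24)) = 45.2548
d((-24, 8), (4, -21)) = 40.3113
d((-24, 8), (0, 1)) = 25.0
d((-24, 8), (24, -28)) = 60.0
d((-24, 8), (-6, 27)) = 26.1725
d((-24, 8), (-15, 4)) = 9.8489
d((8, -24), (4, -21)) = 5.0 <-- minimum
d((8, -24), (0, 1)) = 26.2488
d((8, -24), (24, -28)) = 16.4924
d((8, -24), (-6, 27)) = 52.8867
d((8, -24), (-15, 4)) = 36.2353
d((4, -21), (0, 1)) = 22.3607
d((4, -21), (24, -28)) = 21.1896
d((4, -21), (-6, 27)) = 49.0306
d((4, -21), (-15, 4)) = 31.4006
d((0, 1), (24, -28)) = 37.6431
d((0, 1), (-6, 27)) = 26.6833
d((0, 1), (-15, 4)) = 15.2971
d((24, -28), (-6, 27)) = 62.6498
d((24, -28), (-15, 4)) = 50.448
d((-6, 27), (-15, 4)) = 24.6982

Closest pair: (8, -24) and (4, -21) with distance 5.0

The closest pair is (8, -24) and (4, -21) with Euclidean distance 5.0. For 9 points, brute-force pairwise comparison is shown above. For large n, the divide-and-conquer algorithm (sort by x, recurse on halves, check the dividing strip) achieves O(n log n).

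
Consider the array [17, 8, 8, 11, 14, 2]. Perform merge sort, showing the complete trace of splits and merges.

Merge sort trace:

Split: [17, 8, 8, 11, 14, 2] -> [17, 8, 8] and [11, 14, 2]
  Split: [17, 8, 8] -> [17] and [8, 8]
    Split: [8, 8] -> [8] and [8]
    Merge: [8] + [8] -> [8, 8]
  Merge: [17] + [8, 8] -> [8, 8, 17]
  Split: [11, 14, 2] -> [11] and [14, 2]
    Split: [14, 2] -> [14] and [2]
    Merge: [14] + [2] -> [2, 14]
  Merge: [11] + [2, 14] -> [2, 11, 14]
Merge: [8, 8, 17] + [2, 11, 14] -> [2, 8, 8, 11, 14, 17]

Final sorted array: [2, 8, 8, 11, 14, 17]

The merge sort proceeds by recursively splitting the array and merging sorted halves.
After all merges, the sorted array is [2, 8, 8, 11, 14, 17].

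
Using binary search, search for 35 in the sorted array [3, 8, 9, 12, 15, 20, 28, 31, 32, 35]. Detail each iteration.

Binary search for 35 in [3, 8, 9, 12, 15, 20, 28, 31, 32, 35]:

lo=0, hi=9, mid=4, arr[mid]=15 -> 15 < 35, search right half
lo=5, hi=9, mid=7, arr[mid]=31 -> 31 < 35, search right half
lo=8, hi=9, mid=8, arr[mid]=32 -> 32 < 35, search right half
lo=9, hi=9, mid=9, arr[mid]=35 -> Found target at index 9!

Binary search finds 35 at index 9 after 4 comparisons. The search repeatedly halves the search space by comparing with the middle element.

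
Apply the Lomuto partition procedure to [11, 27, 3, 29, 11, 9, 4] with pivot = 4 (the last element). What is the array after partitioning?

Lomuto partition with pivot = 4:

Initial array: [11, 27, 3, 29, 11, 9, 4]

arr[0]=11 > 4: no swap
arr[1]=27 > 4: no swap
arr[2]=3 <= 4: swap with position 0, array becomes [3, 27, 11, 29, 11, 9, 4]
arr[3]=29 > 4: no swap
arr[4]=11 > 4: no swap
arr[5]=9 > 4: no swap

Place pivot at position 1: [3, 4, 11, 29, 11, 9, 27]
Pivot position: 1

After partitioning with pivot 4, the array becomes [3, 4, 11, 29, 11, 9, 27]. The pivot is placed at index 1. All elements to the left of the pivot are <= 4, and all elements to the right are > 4.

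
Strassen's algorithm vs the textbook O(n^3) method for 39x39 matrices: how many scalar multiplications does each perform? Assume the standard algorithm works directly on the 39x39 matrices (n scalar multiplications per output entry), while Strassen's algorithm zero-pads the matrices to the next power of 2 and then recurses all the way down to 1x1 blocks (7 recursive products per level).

Matrix multiplication for 39x39 matrices:

Strassen's algorithm requires power-of-2 dimensions. Pad 39x39 to 64x64 (next power of 2).

Standard algorithm: 39^3 = 59319 multiplications
Strassen's algorithm: 7^(log2(64)) = 7^6 = 117649 multiplications
Difference: 59319 - 117649 = -58330 (Strassen uses MORE here due to padding overhead — for small or just-over-power-of-2 n, padding can outweigh the per-level savings)

Standard: 59319 multiplications (39^3). Strassen: 117649 multiplications (7^6, after padding to 64x64). Strassen reduces 8 recursive multiplications to 7 at each level.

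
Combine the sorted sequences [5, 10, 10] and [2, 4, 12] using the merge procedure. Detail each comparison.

Merging process:

Compare 5 vs 2: take 2 from right. Merged: [2]
Compare 5 vs 4: take 4 from right. Merged: [2, 4]
Compare 5 vs 12: take 5 from left. Merged: [2, 4, 5]
Compare 10 vs 12: take 10 from left. Merged: [2, 4, 5, 10]
Compare 10 vs 12: take 10 from left. Merged: [2, 4, 5, 10, 10]
Append remaining from right: [12]. Merged: [2, 4, 5, 10, 10, 12]

Final merged array: [2, 4, 5, 10, 10, 12]
Total comparisons: 5

The merged array is [2, 4, 5, 10, 10, 12], requiring 5 comparisons. The merge step runs in O(n) time where n is the total number of elements.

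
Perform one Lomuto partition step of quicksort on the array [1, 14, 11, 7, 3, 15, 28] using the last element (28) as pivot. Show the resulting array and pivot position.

Lomuto partition with pivot = 28:

Initial array: [1, 14, 11, 7, 3, 15, 28]

arr[0]=1 <= 28: swap with position 0, array becomes [1, 14, 11, 7, 3, 15, 28]
arr[1]=14 <= 28: swap with position 1, array becomes [1, 14, 11, 7, 3, 15, 28]
arr[2]=11 <= 28: swap with position 2, array becomes [1, 14, 11, 7, 3, 15, 28]
arr[3]=7 <= 28: swap with position 3, array becomes [1, 14, 11, 7, 3, 15, 28]
arr[4]=3 <= 28: swap with position 4, array becomes [1, 14, 11, 7, 3, 15, 28]
arr[5]=15 <= 28: swap with position 5, array becomes [1, 14, 11, 7, 3, 15, 28]

Place pivot at position 6: [1, 14, 11, 7, 3, 15, 28]
Pivot position: 6

After partitioning with pivot 28, the array becomes [1, 14, 11, 7, 3, 15, 28]. The pivot is placed at index 6. All elements to the left of the pivot are <= 28, and all elements to the right are > 28.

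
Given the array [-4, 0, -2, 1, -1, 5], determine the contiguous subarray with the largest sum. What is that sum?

Using Kadane's algorithm on [-4, 0, -2, 1, -1, 5]:

Scanning through the array:
Position 1 (value 0): max_ending_here = 0, max_so_far = 0
Position 2 (value -2): max_ending_here = -2, max_so_far = 0
Position 3 (value 1): max_ending_here = 1, max_so_far = 1
Position 4 (value -1): max_ending_here = 0, max_so_far = 1
Position 5 (value 5): max_ending_here = 5, max_so_far = 5

Maximum subarray: [1, -1, 5]
Maximum sum: 5

The maximum subarray is [1, -1, 5] with sum 5. This subarray runs from index 3 to index 5.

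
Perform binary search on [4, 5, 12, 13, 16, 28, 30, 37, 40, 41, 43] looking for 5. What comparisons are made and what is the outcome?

Binary search for 5 in [4, 5, 12, 13, 16, 28, 30, 37, 40, 41, 43]:

lo=0, hi=10, mid=5, arr[mid]=28 -> 28 > 5, search left half
lo=0, hi=4, mid=2, arr[mid]=12 -> 12 > 5, search left half
lo=0, hi=1, mid=0, arr[mid]=4 -> 4 < 5, search right half
lo=1, hi=1, mid=1, arr[mid]=5 -> Found target at index 1!

Binary search finds 5 at index 1 after 4 comparisons. The search repeatedly halves the search space by comparing with the middle element.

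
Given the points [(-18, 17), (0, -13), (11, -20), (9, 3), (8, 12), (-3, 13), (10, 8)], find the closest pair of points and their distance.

Computing all pairwise distances among 7 points:

d((-18, 17), (0, -13)) = 34.9857
d((-18, 17), (11, -20)) = 47.0106
d((-18, 17), (9, 3)) = 30.4138
d((-18, 17), (8, 12)) = 26.4764
d((-18, 17), (-3, 13)) = 15.5242
d((-18, 17), (10, 8)) = 29.4109
d((0, -13), (11, -20)) = 13.0384
d((0, -13), (9, 3)) = 18.3576
d((0, -13), (8, 12)) = 26.2488
d((0, -13), (-3, 13)) = 26.1725
d((0, -13), (10, 8)) = 23.2594
d((11, -20), (9, 3)) = 23.0868
d((11, -20), (8, 12)) = 32.1403
d((11, -20), (-3, 13)) = 35.8469
d((11, -20), (10, 8)) = 28.0179
d((9, 3), (8, 12)) = 9.0554
d((9, 3), (-3, 13)) = 15.6205
d((9, 3), (10, 8)) = 5.099
d((8, 12), (-3, 13)) = 11.0454
d((8, 12), (10, 8)) = 4.4721 <-- minimum
d((-3, 13), (10, 8)) = 13.9284

Closest pair: (8, 12) and (10, 8) with distance 4.4721

The closest pair is (8, 12) and (10, 8) with Euclidean distance 4.4721. For 7 points, brute-force pairwise comparison is shown above. For large n, the divide-and-conquer algorithm (sort by x, recurse on halves, check the dividing strip) achieves O(n log n).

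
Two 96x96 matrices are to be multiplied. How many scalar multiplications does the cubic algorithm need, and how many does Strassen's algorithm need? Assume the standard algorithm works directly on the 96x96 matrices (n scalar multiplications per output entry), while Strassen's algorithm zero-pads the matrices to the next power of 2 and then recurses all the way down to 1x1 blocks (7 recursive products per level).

Matrix multiplication for 96x96 matrices:

Strassen's algorithm requires power-of-2 dimensions. Pad 96x96 to 128x128 (next power of 2).

Standard algorithm: 96^3 = 884736 multiplications
Strassen's algorithm: 7^(log2(128)) = 7^7 = 823543 multiplications
Savings: 884736 - 823543 = 61193 multiplications

Standard: 884736 multiplications (96^3). Strassen: 823543 multiplications (7^7, after padding to 128x128). Strassen reduces 8 recursive multiplications to 7 at each level.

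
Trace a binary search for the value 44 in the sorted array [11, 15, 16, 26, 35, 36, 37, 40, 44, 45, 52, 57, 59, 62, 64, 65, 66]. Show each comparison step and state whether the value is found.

Binary search for 44 in [11, 15, 16, 26, 35, 36, 37, 40, 44, 45, 52, 57, 59, 62, 64, 65, 66]:

lo=0, hi=16, mid=8, arr[mid]=44 -> Found target at index 8!

Binary search finds 44 at index 8 after 1 comparisons. The search repeatedly halves the search space by comparing with the middle element.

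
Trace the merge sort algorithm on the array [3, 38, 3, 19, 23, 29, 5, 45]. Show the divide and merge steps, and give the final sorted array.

Merge sort trace:

Split: [3, 38, 3, 19, 23, 29, 5, 45] -> [3, 38, 3, 19] and [23, 29, 5, 45]
  Split: [3, 38, 3, 19] -> [3, 38] and [3, 19]
    Split: [3, 38] -> [3] and [38]
    Merge: [3] + [38] -> [3, 38]
    Split: [3, 19] -> [3] and [19]
    Merge: [3] + [19] -> [3, 19]
  Merge: [3, 38] + [3, 19] -> [3, 3, 19, 38]
  Split: [23, 29, 5, 45] -> [23, 29] and [5, 45]
    Split: [23, 29] -> [23] and [29]
    Merge: [23] + [29] -> [23, 29]
    Split: [5, 45] -> [5] and [45]
    Merge: [5] + [45] -> [5, 45]
  Merge: [23, 29] + [5, 45] -> [5, 23, 29, 45]
Merge: [3, 3, 19, 38] + [5, 23, 29, 45] -> [3, 3, 5, 19, 23, 29, 38, 45]

Final sorted array: [3, 3, 5, 19, 23, 29, 38, 45]

The merge sort proceeds by recursively splitting the array and merging sorted halves.
After all merges, the sorted array is [3, 3, 5, 19, 23, 29, 38, 45].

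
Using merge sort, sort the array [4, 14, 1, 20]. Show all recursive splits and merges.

Merge sort trace:

Split: [4, 14, 1, 20] -> [4, 14] and [1, 20]
  Split: [4, 14] -> [4] and [14]
  Merge: [4] + [14] -> [4, 14]
  Split: [1, 20] -> [1] and [20]
  Merge: [1] + [20] -> [1, 20]
Merge: [4, 14] + [1, 20] -> [1, 4, 14, 20]

Final sorted array: [1, 4, 14, 20]

The merge sort proceeds by recursively splitting the array and merging sorted halves.
After all merges, the sorted array is [1, 4, 14, 20].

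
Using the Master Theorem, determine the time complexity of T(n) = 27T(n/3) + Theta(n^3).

Master Theorem for T(n) = 27T(n/3) + O(n^3):

a = 27, b = 3, c = 3
log_b(a) = log_3(27) = 3.0000

Case 2: c = 3 = log_3(27) = 3.0000
T(n) = O(n^3 log n) = O(n^3 log n)

For T(n) = 27T(n/3) + O(n^3): log_3(27) = 3.0000. This is Case 2 of the Master Theorem (c = log_b(a), equal work at all levels), giving O(n^3 log n).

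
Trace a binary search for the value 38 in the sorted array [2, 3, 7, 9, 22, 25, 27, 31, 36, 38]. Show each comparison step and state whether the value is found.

Binary search for 38 in [2, 3, 7, 9, 22, 25, 27, 31, 36, 38]:

lo=0, hi=9, mid=4, arr[mid]=22 -> 22 < 38, search right half
lo=5, hi=9, mid=7, arr[mid]=31 -> 31 < 38, search right half
lo=8, hi=9, mid=8, arr[mid]=36 -> 36 < 38, search right half
lo=9, hi=9, mid=9, arr[mid]=38 -> Found target at index 9!

Binary search finds 38 at index 9 after 4 comparisons. The search repeatedly halves the search space by comparing with the middle element.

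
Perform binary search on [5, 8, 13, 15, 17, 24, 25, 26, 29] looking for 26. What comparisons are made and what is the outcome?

Binary search for 26 in [5, 8, 13, 15, 17, 24, 25, 26, 29]:

lo=0, hi=8, mid=4, arr[mid]=17 -> 17 < 26, search right half
lo=5, hi=8, mid=6, arr[mid]=25 -> 25 < 26, search right half
lo=7, hi=8, mid=7, arr[mid]=26 -> Found target at index 7!

Binary search finds 26 at index 7 after 3 comparisons. The search repeatedly halves the search space by comparing with the middle element.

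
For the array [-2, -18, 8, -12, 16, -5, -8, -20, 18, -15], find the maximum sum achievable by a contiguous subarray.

Using Kadane's algorithm on [-2, -18, 8, -12, 16, -5, -8, -20, 18, -15]:

Scanning through the array:
Position 1 (value -18): max_ending_here = -18, max_so_far = -2
Position 2 (value 8): max_ending_here = 8, max_so_far = 8
Position 3 (value -12): max_ending_here = -4, max_so_far = 8
Position 4 (value 16): max_ending_here = 16, max_so_far = 16
Position 5 (value -5): max_ending_here = 11, max_so_far = 16
Position 6 (value -8): max_ending_here = 3, max_so_far = 16
Position 7 (value -20): max_ending_here = -17, max_so_far = 16
Position 8 (value 18): max_ending_here = 18, max_so_far = 18
Position 9 (value -15): max_ending_here = 3, max_so_far = 18

Maximum subarray: [18]
Maximum sum: 18

The maximum subarray is [18] with sum 18. This subarray runs from index 8 to index 8.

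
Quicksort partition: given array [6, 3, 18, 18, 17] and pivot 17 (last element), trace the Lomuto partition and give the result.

Lomuto partition with pivot = 17:

Initial array: [6, 3, 18, 18, 17]

arr[0]=6 <= 17: swap with position 0, array becomes [6, 3, 18, 18, 17]
arr[1]=3 <= 17: swap with position 1, array becomes [6, 3, 18, 18, 17]
arr[2]=18 > 17: no swap
arr[3]=18 > 17: no swap

Place pivot at position 2: [6, 3, 17, 18, 18]
Pivot position: 2

After partitioning with pivot 17, the array becomes [6, 3, 17, 18, 18]. The pivot is placed at index 2. All elements to the left of the pivot are <= 17, and all elements to the right are > 17.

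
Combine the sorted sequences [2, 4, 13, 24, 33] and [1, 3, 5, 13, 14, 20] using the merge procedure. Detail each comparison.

Merging process:

Compare 2 vs 1: take 1 from right. Merged: [1]
Compare 2 vs 3: take 2 from left. Merged: [1, 2]
Compare 4 vs 3: take 3 from right. Merged: [1, 2, 3]
Compare 4 vs 5: take 4 from left. Merged: [1, 2, 3, 4]
Compare 13 vs 5: take 5 from right. Merged: [1, 2, 3, 4, 5]
Compare 13 vs 13: take 13 from left. Merged: [1, 2, 3, 4, 5, 13]
Compare 24 vs 13: take 13 from right. Merged: [1, 2, 3, 4, 5, 13, 13]
Compare 24 vs 14: take 14 from right. Merged: [1, 2, 3, 4, 5, 13, 13, 14]
Compare 24 vs 20: take 20 from right. Merged: [1, 2, 3, 4, 5, 13, 13, 14, 20]
Append remaining from left: [24, 33]. Merged: [1, 2, 3, 4, 5, 13, 13, 14, 20, 24, 33]

Final merged array: [1, 2, 3, 4, 5, 13, 13, 14, 20, 24, 33]
Total comparisons: 9

The merged array is [1, 2, 3, 4, 5, 13, 13, 14, 20, 24, 33], requiring 9 comparisons. The merge step runs in O(n) time where n is the total number of elements.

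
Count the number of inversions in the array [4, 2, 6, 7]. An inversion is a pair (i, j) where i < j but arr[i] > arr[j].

Finding inversions in [4, 2, 6, 7]:

(0, 1): arr[0]=4 > arr[1]=2

Total inversions: 1

The array has 1 inversion(s): (0,1). Each pair (i,j) satisfies i < j and arr[i] > arr[j].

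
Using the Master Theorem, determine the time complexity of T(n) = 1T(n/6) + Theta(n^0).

Master Theorem for T(n) = 1T(n/6) + O(n^0):

a = 1, b = 6, c = 0
log_b(a) = log_6(1) = 0.0000

Case 2: c = 0 = log_6(1) = 0.0000
T(n) = O(n^0 log n) = O(log n)

For T(n) = 1T(n/6) + O(n^0): log_6(1) = 0.0000. This is Case 2 of the Master Theorem (c = log_b(a), equal work at all levels), giving O(log n).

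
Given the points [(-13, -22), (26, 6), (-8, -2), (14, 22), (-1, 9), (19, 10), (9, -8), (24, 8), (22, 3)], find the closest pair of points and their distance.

Computing all pairwise distances among 9 points:

d((-13, -22), (26, 6)) = 48.0104
d((-13, -22), (-8, -2)) = 20.6155
d((-13, -22), (14, 22)) = 51.6236
d((-13, -22), (-1, 9)) = 33.2415
d((-13, -22), (19, 10)) = 45.2548
d((-13, -22), (9, -8)) = 26.0768
d((-13, -22), (24, 8)) = 47.634
d((-13, -22), (22, 3)) = 43.0116
d((26, 6), (-8, -2)) = 34.9285
d((26, 6), (14, 22)) = 20.0
d((26, 6), (-1, 9)) = 27.1662
d((26, 6), (19, 10)) = 8.0623
d((26, 6), (9, -8)) = 22.0227
d((26, 6), (24, 8)) = 2.8284 <-- minimum
d((26, 6), (22, 3)) = 5.0
d((-8, -2), (14, 22)) = 32.5576
d((-8, -2), (-1, 9)) = 13.0384
d((-8, -2), (19, 10)) = 29.5466
d((-8, -2), (9, -8)) = 18.0278
d((-8, -2), (24, 8)) = 33.5261
d((-8, -2), (22, 3)) = 30.4138
d((14, 22), (-1, 9)) = 19.8494
d((14, 22), (19, 10)) = 13.0
d((14, 22), (9, -8)) = 30.4138
d((14, 22), (24, 8)) = 17.2047
d((14, 22), (22, 3)) = 20.6155
d((-1, 9), (19, 10)) = 20.025
d((-1, 9), (9, -8)) = 19.7231
d((-1, 9), (24, 8)) = 25.02
d((-1, 9), (22, 3)) = 23.7697
d((19, 10), (9, -8)) = 20.5913
d((19, 10), (24, 8)) = 5.3852
d((19, 10), (22, 3)) = 7.6158
d((9, -8), (24, 8)) = 21.9317
d((9, -8), (22, 3)) = 17.0294
d((24, 8), (22, 3)) = 5.3852

Closest pair: (26, 6) and (24, 8) with distance 2.8284

The closest pair is (26, 6) and (24, 8) with Euclidean distance 2.8284. For 9 points, brute-force pairwise comparison is shown above. For large n, the divide-and-conquer algorithm (sort by x, recurse on halves, check the dividing strip) achieves O(n log n).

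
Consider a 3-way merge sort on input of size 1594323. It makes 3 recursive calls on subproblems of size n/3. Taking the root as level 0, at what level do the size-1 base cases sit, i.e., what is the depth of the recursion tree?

For divide and conquer with division factor 3:

Problem sizes at each level:
Level 0: 1594323
Level 1: 531441
Level 2: 177147
Level 3: 59049
Level 4: 19683
Level 5: 6561
Level 6: 2187
Level 7: 729
Level 8: 243
Level 9: 81
Level 10: 27
Level 11: 9
Level 12: 3
Level 13: 1

The root is level 0 and the size-1 base case is level 13 (the tree spans levels 0 through 13, i.e. 14 levels counting the root), so the depth is the number of divisions: log_3(1594323) = 13

The recursion tree depth is log_3(1594323) = 13. At each level, the problem size is divided by 3, so it takes 13 divisions to reduce to a base case of size 1. The algorithm makes 3 recursive calls at each level.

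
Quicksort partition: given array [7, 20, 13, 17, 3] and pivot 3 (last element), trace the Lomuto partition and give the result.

Lomuto partition with pivot = 3:

Initial array: [7, 20, 13, 17, 3]

arr[0]=7 > 3: no swap
arr[1]=20 > 3: no swap
arr[2]=13 > 3: no swap
arr[3]=17 > 3: no swap

Place pivot at position 0: [3, 20, 13, 17, 7]
Pivot position: 0

After partitioning with pivot 3, the array becomes [3, 20, 13, 17, 7]. The pivot is placed at index 0. All elements to the left of the pivot are <= 3, and all elements to the right are > 3.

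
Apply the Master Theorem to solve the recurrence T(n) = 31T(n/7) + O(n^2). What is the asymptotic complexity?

Master Theorem for T(n) = 31T(n/7) + O(n^2):

a = 31, b = 7, c = 2
log_b(a) = log_7(31) = 1.7647

Case 3: c = 2 > log_7(31) = 1.7647
T(n) = O(n^2) = O(n^2)

For T(n) = 31T(n/7) + O(n^2): log_7(31) = 1.7647. This is Case 3 of the Master Theorem (c > log_b(a), work dominated by root), giving O(n^2).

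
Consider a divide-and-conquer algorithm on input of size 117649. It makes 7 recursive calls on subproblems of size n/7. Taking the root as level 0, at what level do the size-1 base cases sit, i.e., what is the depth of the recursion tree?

For divide and conquer with division factor 7:

Problem sizes at each level:
Level 0: 117649
Level 1: 16807
Level 2: 2401
Level 3: 343
Level 4: 49
Level 5: 7
Level 6: 1

The root is level 0 and the size-1 base case is level 6 (the tree spans levels 0 through 6, i.e. 7 levels counting the root), so the depth is the number of divisions: log_7(117649) = 6

The recursion tree depth is log_7(117649) = 6. At each level, the problem size is divided by 7, so it takes 6 divisions to reduce to a base case of size 1. The algorithm makes 7 recursive calls at each level.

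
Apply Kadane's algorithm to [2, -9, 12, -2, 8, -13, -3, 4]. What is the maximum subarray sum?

Using Kadane's algorithm on [2, -9, 12, -2, 8, -13, -3, 4]:

Scanning through the array:
Position 1 (value -9): max_ending_here = -7, max_so_far = 2
Position 2 (value 12): max_ending_here = 12, max_so_far = 12
Position 3 (value -2): max_ending_here = 10, max_so_far = 12
Position 4 (value 8): max_ending_here = 18, max_so_far = 18
Position 5 (value -13): max_ending_here = 5, max_so_far = 18
Position 6 (value -3): max_ending_here = 2, max_so_far = 18
Position 7 (value 4): max_ending_here = 6, max_so_far = 18

Maximum subarray: [12, -2, 8]
Maximum sum: 18

The maximum subarray is [12, -2, 8] with sum 18. This subarray runs from index 2 to index 4.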